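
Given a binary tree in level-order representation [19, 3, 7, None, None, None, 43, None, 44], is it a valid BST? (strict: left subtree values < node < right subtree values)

Level-order array: [19, 3, 7, None, None, None, 43, None, 44]
Validate using subtree bounds (lo, hi): at each node, require lo < value < hi,
then recurse left with hi=value and right with lo=value.
Preorder trace (stopping at first violation):
  at node 19 with bounds (-inf, +inf): OK
  at node 3 with bounds (-inf, 19): OK
  at node 7 with bounds (19, +inf): VIOLATION
Node 7 violates its bound: not (19 < 7 < +inf).
Result: Not a valid BST


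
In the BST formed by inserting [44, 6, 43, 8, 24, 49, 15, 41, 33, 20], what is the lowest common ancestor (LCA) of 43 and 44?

Tree insertion order: [44, 6, 43, 8, 24, 49, 15, 41, 33, 20]
Tree (level-order array): [44, 6, 49, None, 43, None, None, 8, None, None, 24, 15, 41, None, 20, 33]
In a BST, the LCA of p=43, q=44 is the first node v on the
root-to-leaf path with p <= v <= q (go left if both < v, right if both > v).
Walk from root:
  at 44: 43 <= 44 <= 44, this is the LCA
LCA = 44


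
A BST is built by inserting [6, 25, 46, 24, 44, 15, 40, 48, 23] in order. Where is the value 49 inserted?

Starting tree (level order): [6, None, 25, 24, 46, 15, None, 44, 48, None, 23, 40]
Insertion path: 6 -> 25 -> 46 -> 48
Result: insert 49 as right child of 48
Final tree (level order): [6, None, 25, 24, 46, 15, None, 44, 48, None, 23, 40, None, None, 49]


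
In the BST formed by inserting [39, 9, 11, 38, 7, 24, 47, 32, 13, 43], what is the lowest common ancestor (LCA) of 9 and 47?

Tree insertion order: [39, 9, 11, 38, 7, 24, 47, 32, 13, 43]
Tree (level-order array): [39, 9, 47, 7, 11, 43, None, None, None, None, 38, None, None, 24, None, 13, 32]
In a BST, the LCA of p=9, q=47 is the first node v on the
root-to-leaf path with p <= v <= q (go left if both < v, right if both > v).
Walk from root:
  at 39: 9 <= 39 <= 47, this is the LCA
LCA = 39


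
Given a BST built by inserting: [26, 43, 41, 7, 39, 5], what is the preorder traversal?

Tree insertion order: [26, 43, 41, 7, 39, 5]
Tree (level-order array): [26, 7, 43, 5, None, 41, None, None, None, 39]
Preorder traversal: [26, 7, 5, 43, 41, 39]


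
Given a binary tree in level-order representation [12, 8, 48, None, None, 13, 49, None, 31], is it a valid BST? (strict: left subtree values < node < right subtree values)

Level-order array: [12, 8, 48, None, None, 13, 49, None, 31]
Validate using subtree bounds (lo, hi): at each node, require lo < value < hi,
then recurse left with hi=value and right with lo=value.
Preorder trace (stopping at first violation):
  at node 12 with bounds (-inf, +inf): OK
  at node 8 with bounds (-inf, 12): OK
  at node 48 with bounds (12, +inf): OK
  at node 13 with bounds (12, 48): OK
  at node 31 with bounds (13, 48): OK
  at node 49 with bounds (48, +inf): OK
No violation found at any node.
Result: Valid BST


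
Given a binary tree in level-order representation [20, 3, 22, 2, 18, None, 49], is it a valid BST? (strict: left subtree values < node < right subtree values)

Level-order array: [20, 3, 22, 2, 18, None, 49]
Validate using subtree bounds (lo, hi): at each node, require lo < value < hi,
then recurse left with hi=value and right with lo=value.
Preorder trace (stopping at first violation):
  at node 20 with bounds (-inf, +inf): OK
  at node 3 with bounds (-inf, 20): OK
  at node 2 with bounds (-inf, 3): OK
  at node 18 with bounds (3, 20): OK
  at node 22 with bounds (20, +inf): OK
  at node 49 with bounds (22, +inf): OK
No violation found at any node.
Result: Valid BST


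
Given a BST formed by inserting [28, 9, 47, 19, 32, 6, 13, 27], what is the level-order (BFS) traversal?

Tree insertion order: [28, 9, 47, 19, 32, 6, 13, 27]
Tree (level-order array): [28, 9, 47, 6, 19, 32, None, None, None, 13, 27]
BFS from the root, enqueuing left then right child of each popped node:
  queue [28] -> pop 28, enqueue [9, 47], visited so far: [28]
  queue [9, 47] -> pop 9, enqueue [6, 19], visited so far: [28, 9]
  queue [47, 6, 19] -> pop 47, enqueue [32], visited so far: [28, 9, 47]
  queue [6, 19, 32] -> pop 6, enqueue [none], visited so far: [28, 9, 47, 6]
  queue [19, 32] -> pop 19, enqueue [13, 27], visited so far: [28, 9, 47, 6, 19]
  queue [32, 13, 27] -> pop 32, enqueue [none], visited so far: [28, 9, 47, 6, 19, 32]
  queue [13, 27] -> pop 13, enqueue [none], visited so far: [28, 9, 47, 6, 19, 32, 13]
  queue [27] -> pop 27, enqueue [none], visited so far: [28, 9, 47, 6, 19, 32, 13, 27]
Result: [28, 9, 47, 6, 19, 32, 13, 27]


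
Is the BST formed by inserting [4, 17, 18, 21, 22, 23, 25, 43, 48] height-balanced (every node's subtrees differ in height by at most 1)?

Tree (level-order array): [4, None, 17, None, 18, None, 21, None, 22, None, 23, None, 25, None, 43, None, 48]
Definition: a tree is height-balanced if, at every node, |h(left) - h(right)| <= 1 (empty subtree has height -1).
Bottom-up per-node check:
  node 48: h_left=-1, h_right=-1, diff=0 [OK], height=0
  node 43: h_left=-1, h_right=0, diff=1 [OK], height=1
  node 25: h_left=-1, h_right=1, diff=2 [FAIL (|-1-1|=2 > 1)], height=2
  node 23: h_left=-1, h_right=2, diff=3 [FAIL (|-1-2|=3 > 1)], height=3
  node 22: h_left=-1, h_right=3, diff=4 [FAIL (|-1-3|=4 > 1)], height=4
  node 21: h_left=-1, h_right=4, diff=5 [FAIL (|-1-4|=5 > 1)], height=5
  node 18: h_left=-1, h_right=5, diff=6 [FAIL (|-1-5|=6 > 1)], height=6
  node 17: h_left=-1, h_right=6, diff=7 [FAIL (|-1-6|=7 > 1)], height=7
  node 4: h_left=-1, h_right=7, diff=8 [FAIL (|-1-7|=8 > 1)], height=8
Node 25 violates the condition: |-1 - 1| = 2 > 1.
Result: Not balanced


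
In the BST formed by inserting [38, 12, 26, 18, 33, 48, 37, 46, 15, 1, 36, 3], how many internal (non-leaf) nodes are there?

Tree built from: [38, 12, 26, 18, 33, 48, 37, 46, 15, 1, 36, 3]
Tree (level-order array): [38, 12, 48, 1, 26, 46, None, None, 3, 18, 33, None, None, None, None, 15, None, None, 37, None, None, 36]
Rule: An internal node has at least one child.
Per-node child counts:
  node 38: 2 child(ren)
  node 12: 2 child(ren)
  node 1: 1 child(ren)
  node 3: 0 child(ren)
  node 26: 2 child(ren)
  node 18: 1 child(ren)
  node 15: 0 child(ren)
  node 33: 1 child(ren)
  node 37: 1 child(ren)
  node 36: 0 child(ren)
  node 48: 1 child(ren)
  node 46: 0 child(ren)
Matching nodes: [38, 12, 1, 26, 18, 33, 37, 48]
Count of internal (non-leaf) nodes: 8


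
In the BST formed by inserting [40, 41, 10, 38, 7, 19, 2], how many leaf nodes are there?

Tree built from: [40, 41, 10, 38, 7, 19, 2]
Tree (level-order array): [40, 10, 41, 7, 38, None, None, 2, None, 19]
Rule: A leaf has 0 children.
Per-node child counts:
  node 40: 2 child(ren)
  node 10: 2 child(ren)
  node 7: 1 child(ren)
  node 2: 0 child(ren)
  node 38: 1 child(ren)
  node 19: 0 child(ren)
  node 41: 0 child(ren)
Matching nodes: [2, 19, 41]
Count of leaf nodes: 3


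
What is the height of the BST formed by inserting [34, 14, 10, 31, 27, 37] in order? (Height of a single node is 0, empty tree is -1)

Insertion order: [34, 14, 10, 31, 27, 37]
Tree (level-order array): [34, 14, 37, 10, 31, None, None, None, None, 27]
Compute height bottom-up (empty subtree = -1):
  height(10) = 1 + max(-1, -1) = 0
  height(27) = 1 + max(-1, -1) = 0
  height(31) = 1 + max(0, -1) = 1
  height(14) = 1 + max(0, 1) = 2
  height(37) = 1 + max(-1, -1) = 0
  height(34) = 1 + max(2, 0) = 3
Height = 3


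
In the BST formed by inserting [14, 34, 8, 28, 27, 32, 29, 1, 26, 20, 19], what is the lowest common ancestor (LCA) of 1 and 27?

Tree insertion order: [14, 34, 8, 28, 27, 32, 29, 1, 26, 20, 19]
Tree (level-order array): [14, 8, 34, 1, None, 28, None, None, None, 27, 32, 26, None, 29, None, 20, None, None, None, 19]
In a BST, the LCA of p=1, q=27 is the first node v on the
root-to-leaf path with p <= v <= q (go left if both < v, right if both > v).
Walk from root:
  at 14: 1 <= 14 <= 27, this is the LCA
LCA = 14


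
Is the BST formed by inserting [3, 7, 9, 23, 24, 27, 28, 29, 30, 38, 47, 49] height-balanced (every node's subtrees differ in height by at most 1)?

Tree (level-order array): [3, None, 7, None, 9, None, 23, None, 24, None, 27, None, 28, None, 29, None, 30, None, 38, None, 47, None, 49]
Definition: a tree is height-balanced if, at every node, |h(left) - h(right)| <= 1 (empty subtree has height -1).
Bottom-up per-node check:
  node 49: h_left=-1, h_right=-1, diff=0 [OK], height=0
  node 47: h_left=-1, h_right=0, diff=1 [OK], height=1
  node 38: h_left=-1, h_right=1, diff=2 [FAIL (|-1-1|=2 > 1)], height=2
  node 30: h_left=-1, h_right=2, diff=3 [FAIL (|-1-2|=3 > 1)], height=3
  node 29: h_left=-1, h_right=3, diff=4 [FAIL (|-1-3|=4 > 1)], height=4
  node 28: h_left=-1, h_right=4, diff=5 [FAIL (|-1-4|=5 > 1)], height=5
  node 27: h_left=-1, h_right=5, diff=6 [FAIL (|-1-5|=6 > 1)], height=6
  node 24: h_left=-1, h_right=6, diff=7 [FAIL (|-1-6|=7 > 1)], height=7
  node 23: h_left=-1, h_right=7, diff=8 [FAIL (|-1-7|=8 > 1)], height=8
  node 9: h_left=-1, h_right=8, diff=9 [FAIL (|-1-8|=9 > 1)], height=9
  node 7: h_left=-1, h_right=9, diff=10 [FAIL (|-1-9|=10 > 1)], height=10
  node 3: h_left=-1, h_right=10, diff=11 [FAIL (|-1-10|=11 > 1)], height=11
Node 38 violates the condition: |-1 - 1| = 2 > 1.
Result: Not balanced


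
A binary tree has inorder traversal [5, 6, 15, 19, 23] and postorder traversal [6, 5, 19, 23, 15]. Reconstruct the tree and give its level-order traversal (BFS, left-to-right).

Inorder:   [5, 6, 15, 19, 23]
Postorder: [6, 5, 19, 23, 15]
Algorithm: postorder visits root last, so walk postorder right-to-left;
each value is the root of the current inorder slice — split it at that
value, recurse on the right subtree first, then the left.
Recursive splits:
  root=15; inorder splits into left=[5, 6], right=[19, 23]
  root=23; inorder splits into left=[19], right=[]
  root=19; inorder splits into left=[], right=[]
  root=5; inorder splits into left=[], right=[6]
  root=6; inorder splits into left=[], right=[]
Reconstructed level-order: [15, 5, 23, 6, 19]


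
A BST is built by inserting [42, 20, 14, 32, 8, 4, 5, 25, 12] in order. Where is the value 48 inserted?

Starting tree (level order): [42, 20, None, 14, 32, 8, None, 25, None, 4, 12, None, None, None, 5]
Insertion path: 42
Result: insert 48 as right child of 42
Final tree (level order): [42, 20, 48, 14, 32, None, None, 8, None, 25, None, 4, 12, None, None, None, 5]


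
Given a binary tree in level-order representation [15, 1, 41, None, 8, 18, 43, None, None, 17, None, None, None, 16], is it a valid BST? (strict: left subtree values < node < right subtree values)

Level-order array: [15, 1, 41, None, 8, 18, 43, None, None, 17, None, None, None, 16]
Validate using subtree bounds (lo, hi): at each node, require lo < value < hi,
then recurse left with hi=value and right with lo=value.
Preorder trace (stopping at first violation):
  at node 15 with bounds (-inf, +inf): OK
  at node 1 with bounds (-inf, 15): OK
  at node 8 with bounds (1, 15): OK
  at node 41 with bounds (15, +inf): OK
  at node 18 with bounds (15, 41): OK
  at node 17 with bounds (15, 18): OK
  at node 16 with bounds (15, 17): OK
  at node 43 with bounds (41, +inf): OK
No violation found at any node.
Result: Valid BST


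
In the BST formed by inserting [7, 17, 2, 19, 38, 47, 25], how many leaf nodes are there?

Tree built from: [7, 17, 2, 19, 38, 47, 25]
Tree (level-order array): [7, 2, 17, None, None, None, 19, None, 38, 25, 47]
Rule: A leaf has 0 children.
Per-node child counts:
  node 7: 2 child(ren)
  node 2: 0 child(ren)
  node 17: 1 child(ren)
  node 19: 1 child(ren)
  node 38: 2 child(ren)
  node 25: 0 child(ren)
  node 47: 0 child(ren)
Matching nodes: [2, 25, 47]
Count of leaf nodes: 3


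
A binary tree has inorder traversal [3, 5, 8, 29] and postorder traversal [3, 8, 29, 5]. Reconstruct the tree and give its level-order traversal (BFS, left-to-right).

Inorder:   [3, 5, 8, 29]
Postorder: [3, 8, 29, 5]
Algorithm: postorder visits root last, so walk postorder right-to-left;
each value is the root of the current inorder slice — split it at that
value, recurse on the right subtree first, then the left.
Recursive splits:
  root=5; inorder splits into left=[3], right=[8, 29]
  root=29; inorder splits into left=[8], right=[]
  root=8; inorder splits into left=[], right=[]
  root=3; inorder splits into left=[], right=[]
Reconstructed level-order: [5, 3, 29, 8]


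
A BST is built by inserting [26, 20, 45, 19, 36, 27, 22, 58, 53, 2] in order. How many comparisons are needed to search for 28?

Search path for 28: 26 -> 45 -> 36 -> 27
Found: False
Comparisons: 4


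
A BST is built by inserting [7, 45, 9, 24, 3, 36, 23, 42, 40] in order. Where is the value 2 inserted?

Starting tree (level order): [7, 3, 45, None, None, 9, None, None, 24, 23, 36, None, None, None, 42, 40]
Insertion path: 7 -> 3
Result: insert 2 as left child of 3
Final tree (level order): [7, 3, 45, 2, None, 9, None, None, None, None, 24, 23, 36, None, None, None, 42, 40]


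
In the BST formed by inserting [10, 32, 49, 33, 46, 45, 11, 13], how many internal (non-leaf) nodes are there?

Tree built from: [10, 32, 49, 33, 46, 45, 11, 13]
Tree (level-order array): [10, None, 32, 11, 49, None, 13, 33, None, None, None, None, 46, 45]
Rule: An internal node has at least one child.
Per-node child counts:
  node 10: 1 child(ren)
  node 32: 2 child(ren)
  node 11: 1 child(ren)
  node 13: 0 child(ren)
  node 49: 1 child(ren)
  node 33: 1 child(ren)
  node 46: 1 child(ren)
  node 45: 0 child(ren)
Matching nodes: [10, 32, 11, 49, 33, 46]
Count of internal (non-leaf) nodes: 6


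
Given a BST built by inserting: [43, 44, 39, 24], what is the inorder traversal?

Tree insertion order: [43, 44, 39, 24]
Tree (level-order array): [43, 39, 44, 24]
Inorder traversal: [24, 39, 43, 44]


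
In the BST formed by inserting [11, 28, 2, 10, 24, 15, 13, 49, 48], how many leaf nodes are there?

Tree built from: [11, 28, 2, 10, 24, 15, 13, 49, 48]
Tree (level-order array): [11, 2, 28, None, 10, 24, 49, None, None, 15, None, 48, None, 13]
Rule: A leaf has 0 children.
Per-node child counts:
  node 11: 2 child(ren)
  node 2: 1 child(ren)
  node 10: 0 child(ren)
  node 28: 2 child(ren)
  node 24: 1 child(ren)
  node 15: 1 child(ren)
  node 13: 0 child(ren)
  node 49: 1 child(ren)
  node 48: 0 child(ren)
Matching nodes: [10, 13, 48]
Count of leaf nodes: 3


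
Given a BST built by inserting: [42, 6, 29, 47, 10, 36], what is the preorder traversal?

Tree insertion order: [42, 6, 29, 47, 10, 36]
Tree (level-order array): [42, 6, 47, None, 29, None, None, 10, 36]
Preorder traversal: [42, 6, 29, 10, 36, 47]


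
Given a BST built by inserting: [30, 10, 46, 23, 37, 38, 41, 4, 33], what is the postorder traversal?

Tree insertion order: [30, 10, 46, 23, 37, 38, 41, 4, 33]
Tree (level-order array): [30, 10, 46, 4, 23, 37, None, None, None, None, None, 33, 38, None, None, None, 41]
Postorder traversal: [4, 23, 10, 33, 41, 38, 37, 46, 30]


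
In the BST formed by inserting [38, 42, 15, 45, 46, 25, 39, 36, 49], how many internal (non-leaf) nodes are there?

Tree built from: [38, 42, 15, 45, 46, 25, 39, 36, 49]
Tree (level-order array): [38, 15, 42, None, 25, 39, 45, None, 36, None, None, None, 46, None, None, None, 49]
Rule: An internal node has at least one child.
Per-node child counts:
  node 38: 2 child(ren)
  node 15: 1 child(ren)
  node 25: 1 child(ren)
  node 36: 0 child(ren)
  node 42: 2 child(ren)
  node 39: 0 child(ren)
  node 45: 1 child(ren)
  node 46: 1 child(ren)
  node 49: 0 child(ren)
Matching nodes: [38, 15, 25, 42, 45, 46]
Count of internal (non-leaf) nodes: 6


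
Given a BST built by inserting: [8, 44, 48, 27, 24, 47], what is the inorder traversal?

Tree insertion order: [8, 44, 48, 27, 24, 47]
Tree (level-order array): [8, None, 44, 27, 48, 24, None, 47]
Inorder traversal: [8, 24, 27, 44, 47, 48]


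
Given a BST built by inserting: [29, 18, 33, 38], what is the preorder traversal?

Tree insertion order: [29, 18, 33, 38]
Tree (level-order array): [29, 18, 33, None, None, None, 38]
Preorder traversal: [29, 18, 33, 38]


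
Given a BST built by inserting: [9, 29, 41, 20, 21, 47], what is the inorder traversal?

Tree insertion order: [9, 29, 41, 20, 21, 47]
Tree (level-order array): [9, None, 29, 20, 41, None, 21, None, 47]
Inorder traversal: [9, 20, 21, 29, 41, 47]


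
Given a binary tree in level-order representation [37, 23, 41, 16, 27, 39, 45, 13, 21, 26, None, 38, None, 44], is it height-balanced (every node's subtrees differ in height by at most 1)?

Tree (level-order array): [37, 23, 41, 16, 27, 39, 45, 13, 21, 26, None, 38, None, 44]
Definition: a tree is height-balanced if, at every node, |h(left) - h(right)| <= 1 (empty subtree has height -1).
Bottom-up per-node check:
  node 13: h_left=-1, h_right=-1, diff=0 [OK], height=0
  node 21: h_left=-1, h_right=-1, diff=0 [OK], height=0
  node 16: h_left=0, h_right=0, diff=0 [OK], height=1
  node 26: h_left=-1, h_right=-1, diff=0 [OK], height=0
  node 27: h_left=0, h_right=-1, diff=1 [OK], height=1
  node 23: h_left=1, h_right=1, diff=0 [OK], height=2
  node 38: h_left=-1, h_right=-1, diff=0 [OK], height=0
  node 39: h_left=0, h_right=-1, diff=1 [OK], height=1
  node 44: h_left=-1, h_right=-1, diff=0 [OK], height=0
  node 45: h_left=0, h_right=-1, diff=1 [OK], height=1
  node 41: h_left=1, h_right=1, diff=0 [OK], height=2
  node 37: h_left=2, h_right=2, diff=0 [OK], height=3
All nodes satisfy the balance condition.
Result: Balanced


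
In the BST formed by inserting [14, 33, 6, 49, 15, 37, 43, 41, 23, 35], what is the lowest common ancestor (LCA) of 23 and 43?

Tree insertion order: [14, 33, 6, 49, 15, 37, 43, 41, 23, 35]
Tree (level-order array): [14, 6, 33, None, None, 15, 49, None, 23, 37, None, None, None, 35, 43, None, None, 41]
In a BST, the LCA of p=23, q=43 is the first node v on the
root-to-leaf path with p <= v <= q (go left if both < v, right if both > v).
Walk from root:
  at 14: both 23 and 43 > 14, go right
  at 33: 23 <= 33 <= 43, this is the LCA
LCA = 33


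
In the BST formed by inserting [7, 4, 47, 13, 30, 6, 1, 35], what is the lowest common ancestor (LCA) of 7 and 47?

Tree insertion order: [7, 4, 47, 13, 30, 6, 1, 35]
Tree (level-order array): [7, 4, 47, 1, 6, 13, None, None, None, None, None, None, 30, None, 35]
In a BST, the LCA of p=7, q=47 is the first node v on the
root-to-leaf path with p <= v <= q (go left if both < v, right if both > v).
Walk from root:
  at 7: 7 <= 7 <= 47, this is the LCA
LCA = 7


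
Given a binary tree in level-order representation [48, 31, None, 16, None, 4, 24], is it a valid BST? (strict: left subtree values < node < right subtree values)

Level-order array: [48, 31, None, 16, None, 4, 24]
Validate using subtree bounds (lo, hi): at each node, require lo < value < hi,
then recurse left with hi=value and right with lo=value.
Preorder trace (stopping at first violation):
  at node 48 with bounds (-inf, +inf): OK
  at node 31 with bounds (-inf, 48): OK
  at node 16 with bounds (-inf, 31): OK
  at node 4 with bounds (-inf, 16): OK
  at node 24 with bounds (16, 31): OK
No violation found at any node.
Result: Valid BST


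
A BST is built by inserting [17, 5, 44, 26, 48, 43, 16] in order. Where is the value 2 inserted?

Starting tree (level order): [17, 5, 44, None, 16, 26, 48, None, None, None, 43]
Insertion path: 17 -> 5
Result: insert 2 as left child of 5
Final tree (level order): [17, 5, 44, 2, 16, 26, 48, None, None, None, None, None, 43]


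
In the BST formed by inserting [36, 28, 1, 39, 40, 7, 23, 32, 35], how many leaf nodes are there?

Tree built from: [36, 28, 1, 39, 40, 7, 23, 32, 35]
Tree (level-order array): [36, 28, 39, 1, 32, None, 40, None, 7, None, 35, None, None, None, 23]
Rule: A leaf has 0 children.
Per-node child counts:
  node 36: 2 child(ren)
  node 28: 2 child(ren)
  node 1: 1 child(ren)
  node 7: 1 child(ren)
  node 23: 0 child(ren)
  node 32: 1 child(ren)
  node 35: 0 child(ren)
  node 39: 1 child(ren)
  node 40: 0 child(ren)
Matching nodes: [23, 35, 40]
Count of leaf nodes: 3


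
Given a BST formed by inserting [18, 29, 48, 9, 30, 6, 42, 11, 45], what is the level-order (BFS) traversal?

Tree insertion order: [18, 29, 48, 9, 30, 6, 42, 11, 45]
Tree (level-order array): [18, 9, 29, 6, 11, None, 48, None, None, None, None, 30, None, None, 42, None, 45]
BFS from the root, enqueuing left then right child of each popped node:
  queue [18] -> pop 18, enqueue [9, 29], visited so far: [18]
  queue [9, 29] -> pop 9, enqueue [6, 11], visited so far: [18, 9]
  queue [29, 6, 11] -> pop 29, enqueue [48], visited so far: [18, 9, 29]
  queue [6, 11, 48] -> pop 6, enqueue [none], visited so far: [18, 9, 29, 6]
  queue [11, 48] -> pop 11, enqueue [none], visited so far: [18, 9, 29, 6, 11]
  queue [48] -> pop 48, enqueue [30], visited so far: [18, 9, 29, 6, 11, 48]
  queue [30] -> pop 30, enqueue [42], visited so far: [18, 9, 29, 6, 11, 48, 30]
  queue [42] -> pop 42, enqueue [45], visited so far: [18, 9, 29, 6, 11, 48, 30, 42]
  queue [45] -> pop 45, enqueue [none], visited so far: [18, 9, 29, 6, 11, 48, 30, 42, 45]
Result: [18, 9, 29, 6, 11, 48, 30, 42, 45]


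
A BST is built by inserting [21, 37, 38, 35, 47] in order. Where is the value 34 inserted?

Starting tree (level order): [21, None, 37, 35, 38, None, None, None, 47]
Insertion path: 21 -> 37 -> 35
Result: insert 34 as left child of 35
Final tree (level order): [21, None, 37, 35, 38, 34, None, None, 47]


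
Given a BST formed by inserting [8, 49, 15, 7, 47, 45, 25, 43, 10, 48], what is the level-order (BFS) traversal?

Tree insertion order: [8, 49, 15, 7, 47, 45, 25, 43, 10, 48]
Tree (level-order array): [8, 7, 49, None, None, 15, None, 10, 47, None, None, 45, 48, 25, None, None, None, None, 43]
BFS from the root, enqueuing left then right child of each popped node:
  queue [8] -> pop 8, enqueue [7, 49], visited so far: [8]
  queue [7, 49] -> pop 7, enqueue [none], visited so far: [8, 7]
  queue [49] -> pop 49, enqueue [15], visited so far: [8, 7, 49]
  queue [15] -> pop 15, enqueue [10, 47], visited so far: [8, 7, 49, 15]
  queue [10, 47] -> pop 10, enqueue [none], visited so far: [8, 7, 49, 15, 10]
  queue [47] -> pop 47, enqueue [45, 48], visited so far: [8, 7, 49, 15, 10, 47]
  queue [45, 48] -> pop 45, enqueue [25], visited so far: [8, 7, 49, 15, 10, 47, 45]
  queue [48, 25] -> pop 48, enqueue [none], visited so far: [8, 7, 49, 15, 10, 47, 45, 48]
  queue [25] -> pop 25, enqueue [43], visited so far: [8, 7, 49, 15, 10, 47, 45, 48, 25]
  queue [43] -> pop 43, enqueue [none], visited so far: [8, 7, 49, 15, 10, 47, 45, 48, 25, 43]
Result: [8, 7, 49, 15, 10, 47, 45, 48, 25, 43]


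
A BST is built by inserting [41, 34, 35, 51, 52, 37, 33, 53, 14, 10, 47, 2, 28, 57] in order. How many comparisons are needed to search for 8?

Search path for 8: 41 -> 34 -> 33 -> 14 -> 10 -> 2
Found: False
Comparisons: 6


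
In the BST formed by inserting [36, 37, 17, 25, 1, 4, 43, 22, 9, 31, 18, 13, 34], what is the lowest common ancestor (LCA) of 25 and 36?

Tree insertion order: [36, 37, 17, 25, 1, 4, 43, 22, 9, 31, 18, 13, 34]
Tree (level-order array): [36, 17, 37, 1, 25, None, 43, None, 4, 22, 31, None, None, None, 9, 18, None, None, 34, None, 13]
In a BST, the LCA of p=25, q=36 is the first node v on the
root-to-leaf path with p <= v <= q (go left if both < v, right if both > v).
Walk from root:
  at 36: 25 <= 36 <= 36, this is the LCA
LCA = 36


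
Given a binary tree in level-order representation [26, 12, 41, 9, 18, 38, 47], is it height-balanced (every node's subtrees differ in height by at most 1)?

Tree (level-order array): [26, 12, 41, 9, 18, 38, 47]
Definition: a tree is height-balanced if, at every node, |h(left) - h(right)| <= 1 (empty subtree has height -1).
Bottom-up per-node check:
  node 9: h_left=-1, h_right=-1, diff=0 [OK], height=0
  node 18: h_left=-1, h_right=-1, diff=0 [OK], height=0
  node 12: h_left=0, h_right=0, diff=0 [OK], height=1
  node 38: h_left=-1, h_right=-1, diff=0 [OK], height=0
  node 47: h_left=-1, h_right=-1, diff=0 [OK], height=0
  node 41: h_left=0, h_right=0, diff=0 [OK], height=1
  node 26: h_left=1, h_right=1, diff=0 [OK], height=2
All nodes satisfy the balance condition.
Result: Balanced


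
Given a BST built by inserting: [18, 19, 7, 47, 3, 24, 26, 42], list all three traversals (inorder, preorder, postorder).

Tree insertion order: [18, 19, 7, 47, 3, 24, 26, 42]
Tree (level-order array): [18, 7, 19, 3, None, None, 47, None, None, 24, None, None, 26, None, 42]
Inorder (L, root, R): [3, 7, 18, 19, 24, 26, 42, 47]
Preorder (root, L, R): [18, 7, 3, 19, 47, 24, 26, 42]
Postorder (L, R, root): [3, 7, 42, 26, 24, 47, 19, 18]


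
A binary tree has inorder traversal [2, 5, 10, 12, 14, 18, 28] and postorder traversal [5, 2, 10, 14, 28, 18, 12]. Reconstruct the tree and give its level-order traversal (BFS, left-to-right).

Inorder:   [2, 5, 10, 12, 14, 18, 28]
Postorder: [5, 2, 10, 14, 28, 18, 12]
Algorithm: postorder visits root last, so walk postorder right-to-left;
each value is the root of the current inorder slice — split it at that
value, recurse on the right subtree first, then the left.
Recursive splits:
  root=12; inorder splits into left=[2, 5, 10], right=[14, 18, 28]
  root=18; inorder splits into left=[14], right=[28]
  root=28; inorder splits into left=[], right=[]
  root=14; inorder splits into left=[], right=[]
  root=10; inorder splits into left=[2, 5], right=[]
  root=2; inorder splits into left=[], right=[5]
  root=5; inorder splits into left=[], right=[]
Reconstructed level-order: [12, 10, 18, 2, 14, 28, 5]


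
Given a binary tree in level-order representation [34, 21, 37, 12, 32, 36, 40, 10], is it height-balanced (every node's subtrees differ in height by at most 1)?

Tree (level-order array): [34, 21, 37, 12, 32, 36, 40, 10]
Definition: a tree is height-balanced if, at every node, |h(left) - h(right)| <= 1 (empty subtree has height -1).
Bottom-up per-node check:
  node 10: h_left=-1, h_right=-1, diff=0 [OK], height=0
  node 12: h_left=0, h_right=-1, diff=1 [OK], height=1
  node 32: h_left=-1, h_right=-1, diff=0 [OK], height=0
  node 21: h_left=1, h_right=0, diff=1 [OK], height=2
  node 36: h_left=-1, h_right=-1, diff=0 [OK], height=0
  node 40: h_left=-1, h_right=-1, diff=0 [OK], height=0
  node 37: h_left=0, h_right=0, diff=0 [OK], height=1
  node 34: h_left=2, h_right=1, diff=1 [OK], height=3
All nodes satisfy the balance condition.
Result: Balanced


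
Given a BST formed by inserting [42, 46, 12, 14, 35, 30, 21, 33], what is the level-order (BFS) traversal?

Tree insertion order: [42, 46, 12, 14, 35, 30, 21, 33]
Tree (level-order array): [42, 12, 46, None, 14, None, None, None, 35, 30, None, 21, 33]
BFS from the root, enqueuing left then right child of each popped node:
  queue [42] -> pop 42, enqueue [12, 46], visited so far: [42]
  queue [12, 46] -> pop 12, enqueue [14], visited so far: [42, 12]
  queue [46, 14] -> pop 46, enqueue [none], visited so far: [42, 12, 46]
  queue [14] -> pop 14, enqueue [35], visited so far: [42, 12, 46, 14]
  queue [35] -> pop 35, enqueue [30], visited so far: [42, 12, 46, 14, 35]
  queue [30] -> pop 30, enqueue [21, 33], visited so far: [42, 12, 46, 14, 35, 30]
  queue [21, 33] -> pop 21, enqueue [none], visited so far: [42, 12, 46, 14, 35, 30, 21]
  queue [33] -> pop 33, enqueue [none], visited so far: [42, 12, 46, 14, 35, 30, 21, 33]
Result: [42, 12, 46, 14, 35, 30, 21, 33]


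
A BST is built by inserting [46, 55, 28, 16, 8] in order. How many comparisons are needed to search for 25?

Search path for 25: 46 -> 28 -> 16
Found: False
Comparisons: 3


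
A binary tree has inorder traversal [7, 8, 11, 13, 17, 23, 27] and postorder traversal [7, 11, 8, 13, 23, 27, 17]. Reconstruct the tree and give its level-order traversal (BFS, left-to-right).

Inorder:   [7, 8, 11, 13, 17, 23, 27]
Postorder: [7, 11, 8, 13, 23, 27, 17]
Algorithm: postorder visits root last, so walk postorder right-to-left;
each value is the root of the current inorder slice — split it at that
value, recurse on the right subtree first, then the left.
Recursive splits:
  root=17; inorder splits into left=[7, 8, 11, 13], right=[23, 27]
  root=27; inorder splits into left=[23], right=[]
  root=23; inorder splits into left=[], right=[]
  root=13; inorder splits into left=[7, 8, 11], right=[]
  root=8; inorder splits into left=[7], right=[11]
  root=11; inorder splits into left=[], right=[]
  root=7; inorder splits into left=[], right=[]
Reconstructed level-order: [17, 13, 27, 8, 23, 7, 11]


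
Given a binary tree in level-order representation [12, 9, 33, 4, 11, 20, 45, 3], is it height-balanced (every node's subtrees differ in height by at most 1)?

Tree (level-order array): [12, 9, 33, 4, 11, 20, 45, 3]
Definition: a tree is height-balanced if, at every node, |h(left) - h(right)| <= 1 (empty subtree has height -1).
Bottom-up per-node check:
  node 3: h_left=-1, h_right=-1, diff=0 [OK], height=0
  node 4: h_left=0, h_right=-1, diff=1 [OK], height=1
  node 11: h_left=-1, h_right=-1, diff=0 [OK], height=0
  node 9: h_left=1, h_right=0, diff=1 [OK], height=2
  node 20: h_left=-1, h_right=-1, diff=0 [OK], height=0
  node 45: h_left=-1, h_right=-1, diff=0 [OK], height=0
  node 33: h_left=0, h_right=0, diff=0 [OK], height=1
  node 12: h_left=2, h_right=1, diff=1 [OK], height=3
All nodes satisfy the balance condition.
Result: Balanced


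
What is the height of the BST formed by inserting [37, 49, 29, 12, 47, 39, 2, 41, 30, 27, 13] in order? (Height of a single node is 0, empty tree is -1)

Insertion order: [37, 49, 29, 12, 47, 39, 2, 41, 30, 27, 13]
Tree (level-order array): [37, 29, 49, 12, 30, 47, None, 2, 27, None, None, 39, None, None, None, 13, None, None, 41]
Compute height bottom-up (empty subtree = -1):
  height(2) = 1 + max(-1, -1) = 0
  height(13) = 1 + max(-1, -1) = 0
  height(27) = 1 + max(0, -1) = 1
  height(12) = 1 + max(0, 1) = 2
  height(30) = 1 + max(-1, -1) = 0
  height(29) = 1 + max(2, 0) = 3
  height(41) = 1 + max(-1, -1) = 0
  height(39) = 1 + max(-1, 0) = 1
  height(47) = 1 + max(1, -1) = 2
  height(49) = 1 + max(2, -1) = 3
  height(37) = 1 + max(3, 3) = 4
Height = 4


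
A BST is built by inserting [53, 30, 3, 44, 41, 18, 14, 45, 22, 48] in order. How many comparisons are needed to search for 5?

Search path for 5: 53 -> 30 -> 3 -> 18 -> 14
Found: False
Comparisons: 5


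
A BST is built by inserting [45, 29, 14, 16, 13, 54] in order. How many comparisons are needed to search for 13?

Search path for 13: 45 -> 29 -> 14 -> 13
Found: True
Comparisons: 4


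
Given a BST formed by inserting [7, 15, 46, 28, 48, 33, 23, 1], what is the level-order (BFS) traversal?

Tree insertion order: [7, 15, 46, 28, 48, 33, 23, 1]
Tree (level-order array): [7, 1, 15, None, None, None, 46, 28, 48, 23, 33]
BFS from the root, enqueuing left then right child of each popped node:
  queue [7] -> pop 7, enqueue [1, 15], visited so far: [7]
  queue [1, 15] -> pop 1, enqueue [none], visited so far: [7, 1]
  queue [15] -> pop 15, enqueue [46], visited so far: [7, 1, 15]
  queue [46] -> pop 46, enqueue [28, 48], visited so far: [7, 1, 15, 46]
  queue [28, 48] -> pop 28, enqueue [23, 33], visited so far: [7, 1, 15, 46, 28]
  queue [48, 23, 33] -> pop 48, enqueue [none], visited so far: [7, 1, 15, 46, 28, 48]
  queue [23, 33] -> pop 23, enqueue [none], visited so far: [7, 1, 15, 46, 28, 48, 23]
  queue [33] -> pop 33, enqueue [none], visited so far: [7, 1, 15, 46, 28, 48, 23, 33]
Result: [7, 1, 15, 46, 28, 48, 23, 33]


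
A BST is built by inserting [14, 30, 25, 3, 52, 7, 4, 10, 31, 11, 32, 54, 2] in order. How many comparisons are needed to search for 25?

Search path for 25: 14 -> 30 -> 25
Found: True
Comparisons: 3


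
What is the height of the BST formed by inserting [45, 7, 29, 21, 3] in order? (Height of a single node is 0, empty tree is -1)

Insertion order: [45, 7, 29, 21, 3]
Tree (level-order array): [45, 7, None, 3, 29, None, None, 21]
Compute height bottom-up (empty subtree = -1):
  height(3) = 1 + max(-1, -1) = 0
  height(21) = 1 + max(-1, -1) = 0
  height(29) = 1 + max(0, -1) = 1
  height(7) = 1 + max(0, 1) = 2
  height(45) = 1 + max(2, -1) = 3
Height = 3


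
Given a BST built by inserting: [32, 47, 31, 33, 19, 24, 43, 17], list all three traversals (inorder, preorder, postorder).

Tree insertion order: [32, 47, 31, 33, 19, 24, 43, 17]
Tree (level-order array): [32, 31, 47, 19, None, 33, None, 17, 24, None, 43]
Inorder (L, root, R): [17, 19, 24, 31, 32, 33, 43, 47]
Preorder (root, L, R): [32, 31, 19, 17, 24, 47, 33, 43]
Postorder (L, R, root): [17, 24, 19, 31, 43, 33, 47, 32]


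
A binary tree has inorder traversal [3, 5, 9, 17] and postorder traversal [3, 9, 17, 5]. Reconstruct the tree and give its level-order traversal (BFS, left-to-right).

Inorder:   [3, 5, 9, 17]
Postorder: [3, 9, 17, 5]
Algorithm: postorder visits root last, so walk postorder right-to-left;
each value is the root of the current inorder slice — split it at that
value, recurse on the right subtree first, then the left.
Recursive splits:
  root=5; inorder splits into left=[3], right=[9, 17]
  root=17; inorder splits into left=[9], right=[]
  root=9; inorder splits into left=[], right=[]
  root=3; inorder splits into left=[], right=[]
Reconstructed level-order: [5, 3, 17, 9]


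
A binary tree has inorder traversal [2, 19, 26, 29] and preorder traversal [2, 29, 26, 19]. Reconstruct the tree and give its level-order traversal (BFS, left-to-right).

Inorder:  [2, 19, 26, 29]
Preorder: [2, 29, 26, 19]
Algorithm: preorder visits root first, so consume preorder in order;
for each root, split the current inorder slice at that value into
left-subtree inorder and right-subtree inorder, then recurse.
Recursive splits:
  root=2; inorder splits into left=[], right=[19, 26, 29]
  root=29; inorder splits into left=[19, 26], right=[]
  root=26; inorder splits into left=[19], right=[]
  root=19; inorder splits into left=[], right=[]
Reconstructed level-order: [2, 29, 26, 19]


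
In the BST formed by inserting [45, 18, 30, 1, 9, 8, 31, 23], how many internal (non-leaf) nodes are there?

Tree built from: [45, 18, 30, 1, 9, 8, 31, 23]
Tree (level-order array): [45, 18, None, 1, 30, None, 9, 23, 31, 8]
Rule: An internal node has at least one child.
Per-node child counts:
  node 45: 1 child(ren)
  node 18: 2 child(ren)
  node 1: 1 child(ren)
  node 9: 1 child(ren)
  node 8: 0 child(ren)
  node 30: 2 child(ren)
  node 23: 0 child(ren)
  node 31: 0 child(ren)
Matching nodes: [45, 18, 1, 9, 30]
Count of internal (non-leaf) nodes: 5


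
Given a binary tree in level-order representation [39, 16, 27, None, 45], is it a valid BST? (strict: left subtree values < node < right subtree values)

Level-order array: [39, 16, 27, None, 45]
Validate using subtree bounds (lo, hi): at each node, require lo < value < hi,
then recurse left with hi=value and right with lo=value.
Preorder trace (stopping at first violation):
  at node 39 with bounds (-inf, +inf): OK
  at node 16 with bounds (-inf, 39): OK
  at node 45 with bounds (16, 39): VIOLATION
Node 45 violates its bound: not (16 < 45 < 39).
Result: Not a valid BST


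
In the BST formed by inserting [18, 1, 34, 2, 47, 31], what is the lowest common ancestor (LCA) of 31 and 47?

Tree insertion order: [18, 1, 34, 2, 47, 31]
Tree (level-order array): [18, 1, 34, None, 2, 31, 47]
In a BST, the LCA of p=31, q=47 is the first node v on the
root-to-leaf path with p <= v <= q (go left if both < v, right if both > v).
Walk from root:
  at 18: both 31 and 47 > 18, go right
  at 34: 31 <= 34 <= 47, this is the LCA
LCA = 34


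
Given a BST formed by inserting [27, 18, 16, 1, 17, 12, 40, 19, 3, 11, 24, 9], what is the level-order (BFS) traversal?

Tree insertion order: [27, 18, 16, 1, 17, 12, 40, 19, 3, 11, 24, 9]
Tree (level-order array): [27, 18, 40, 16, 19, None, None, 1, 17, None, 24, None, 12, None, None, None, None, 3, None, None, 11, 9]
BFS from the root, enqueuing left then right child of each popped node:
  queue [27] -> pop 27, enqueue [18, 40], visited so far: [27]
  queue [18, 40] -> pop 18, enqueue [16, 19], visited so far: [27, 18]
  queue [40, 16, 19] -> pop 40, enqueue [none], visited so far: [27, 18, 40]
  queue [16, 19] -> pop 16, enqueue [1, 17], visited so far: [27, 18, 40, 16]
  queue [19, 1, 17] -> pop 19, enqueue [24], visited so far: [27, 18, 40, 16, 19]
  queue [1, 17, 24] -> pop 1, enqueue [12], visited so far: [27, 18, 40, 16, 19, 1]
  queue [17, 24, 12] -> pop 17, enqueue [none], visited so far: [27, 18, 40, 16, 19, 1, 17]
  queue [24, 12] -> pop 24, enqueue [none], visited so far: [27, 18, 40, 16, 19, 1, 17, 24]
  queue [12] -> pop 12, enqueue [3], visited so far: [27, 18, 40, 16, 19, 1, 17, 24, 12]
  queue [3] -> pop 3, enqueue [11], visited so far: [27, 18, 40, 16, 19, 1, 17, 24, 12, 3]
  queue [11] -> pop 11, enqueue [9], visited so far: [27, 18, 40, 16, 19, 1, 17, 24, 12, 3, 11]
  queue [9] -> pop 9, enqueue [none], visited so far: [27, 18, 40, 16, 19, 1, 17, 24, 12, 3, 11, 9]
Result: [27, 18, 40, 16, 19, 1, 17, 24, 12, 3, 11, 9]


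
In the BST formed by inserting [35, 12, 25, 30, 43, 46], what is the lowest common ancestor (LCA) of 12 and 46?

Tree insertion order: [35, 12, 25, 30, 43, 46]
Tree (level-order array): [35, 12, 43, None, 25, None, 46, None, 30]
In a BST, the LCA of p=12, q=46 is the first node v on the
root-to-leaf path with p <= v <= q (go left if both < v, right if both > v).
Walk from root:
  at 35: 12 <= 35 <= 46, this is the LCA
LCA = 35


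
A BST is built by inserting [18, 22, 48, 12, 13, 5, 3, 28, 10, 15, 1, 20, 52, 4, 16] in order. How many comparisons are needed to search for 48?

Search path for 48: 18 -> 22 -> 48
Found: True
Comparisons: 3


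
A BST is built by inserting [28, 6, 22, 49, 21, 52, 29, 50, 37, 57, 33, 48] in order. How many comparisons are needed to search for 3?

Search path for 3: 28 -> 6
Found: False
Comparisons: 2


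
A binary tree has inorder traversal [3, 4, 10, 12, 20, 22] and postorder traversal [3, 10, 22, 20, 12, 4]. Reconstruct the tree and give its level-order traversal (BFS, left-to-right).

Inorder:   [3, 4, 10, 12, 20, 22]
Postorder: [3, 10, 22, 20, 12, 4]
Algorithm: postorder visits root last, so walk postorder right-to-left;
each value is the root of the current inorder slice — split it at that
value, recurse on the right subtree first, then the left.
Recursive splits:
  root=4; inorder splits into left=[3], right=[10, 12, 20, 22]
  root=12; inorder splits into left=[10], right=[20, 22]
  root=20; inorder splits into left=[], right=[22]
  root=22; inorder splits into left=[], right=[]
  root=10; inorder splits into left=[], right=[]
  root=3; inorder splits into left=[], right=[]
Reconstructed level-order: [4, 3, 12, 10, 20, 22]


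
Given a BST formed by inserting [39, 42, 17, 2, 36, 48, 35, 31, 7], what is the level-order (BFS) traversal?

Tree insertion order: [39, 42, 17, 2, 36, 48, 35, 31, 7]
Tree (level-order array): [39, 17, 42, 2, 36, None, 48, None, 7, 35, None, None, None, None, None, 31]
BFS from the root, enqueuing left then right child of each popped node:
  queue [39] -> pop 39, enqueue [17, 42], visited so far: [39]
  queue [17, 42] -> pop 17, enqueue [2, 36], visited so far: [39, 17]
  queue [42, 2, 36] -> pop 42, enqueue [48], visited so far: [39, 17, 42]
  queue [2, 36, 48] -> pop 2, enqueue [7], visited so far: [39, 17, 42, 2]
  queue [36, 48, 7] -> pop 36, enqueue [35], visited so far: [39, 17, 42, 2, 36]
  queue [48, 7, 35] -> pop 48, enqueue [none], visited so far: [39, 17, 42, 2, 36, 48]
  queue [7, 35] -> pop 7, enqueue [none], visited so far: [39, 17, 42, 2, 36, 48, 7]
  queue [35] -> pop 35, enqueue [31], visited so far: [39, 17, 42, 2, 36, 48, 7, 35]
  queue [31] -> pop 31, enqueue [none], visited so far: [39, 17, 42, 2, 36, 48, 7, 35, 31]
Result: [39, 17, 42, 2, 36, 48, 7, 35, 31]


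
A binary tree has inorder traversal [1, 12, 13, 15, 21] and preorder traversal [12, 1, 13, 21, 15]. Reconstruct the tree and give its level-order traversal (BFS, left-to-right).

Inorder:  [1, 12, 13, 15, 21]
Preorder: [12, 1, 13, 21, 15]
Algorithm: preorder visits root first, so consume preorder in order;
for each root, split the current inorder slice at that value into
left-subtree inorder and right-subtree inorder, then recurse.
Recursive splits:
  root=12; inorder splits into left=[1], right=[13, 15, 21]
  root=1; inorder splits into left=[], right=[]
  root=13; inorder splits into left=[], right=[15, 21]
  root=21; inorder splits into left=[15], right=[]
  root=15; inorder splits into left=[], right=[]
Reconstructed level-order: [12, 1, 13, 21, 15]
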